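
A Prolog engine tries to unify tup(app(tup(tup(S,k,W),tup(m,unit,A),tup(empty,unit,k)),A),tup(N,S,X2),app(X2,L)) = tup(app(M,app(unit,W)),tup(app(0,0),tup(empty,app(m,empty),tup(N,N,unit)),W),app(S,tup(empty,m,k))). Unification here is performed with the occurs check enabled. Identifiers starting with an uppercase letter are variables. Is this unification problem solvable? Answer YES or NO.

YES

Decompose tup/3: app(tup(tup(S,k,W),tup(m,unit,A),tup(empty,unit,k)),A) = app(M,app(unit,W)),  tup(N,S,X2) = tup(app(0,0),tup(empty,app(m,empty),tup(N,N,unit)),W),  app(X2,L) = app(S,tup(empty,m,k)).
Decompose app/2: tup(tup(S,k,W),tup(m,unit,A),tup(empty,unit,k)) = M,  A = app(unit,W).
Bind M := tup(tup(S,k,W),tup(m,unit,A),tup(empty,unit,k)); no other remaining equation mentions M.
Bind A := app(unit,W); no other remaining equation mentions A. Substituting into the earlier binding gives M := tup(tup(S,k,W),tup(m,unit,app(unit,W)),tup(empty,unit,k)).
Decompose tup/3: N = app(0,0),  S = tup(empty,app(m,empty),tup(N,N,unit)),  X2 = W.
Bind N := app(0,0); substituting into the one remaining equation that mentions N gives: S = tup(empty,app(m,empty),tup(app(0,0),app(0,0),unit)).
Bind S := tup(empty,app(m,empty),tup(app(0,0),app(0,0),unit)); substituting into the one remaining equation that mentions S gives: app(X2,L) = app(tup(empty,app(m,empty),tup(app(0,0),app(0,0),unit)),tup(empty,m,k)). Substituting into the earlier binding gives M := tup(tup(tup(empty,app(m,empty),tup(app(0,0),app(0,0),unit)),k,W),tup(m,unit,app(unit,W)),tup(empty,unit,k)).
Bind X2 := W; substituting into the remaining equation gives: app(W,L) = app(tup(empty,app(m,empty),tup(app(0,0),app(0,0),unit)),tup(empty,m,k)).
Decompose app/2: W = tup(empty,app(m,empty),tup(app(0,0),app(0,0),unit)),  L = tup(empty,m,k).
Bind W := tup(empty,app(m,empty),tup(app(0,0),app(0,0),unit)); no other remaining equation mentions W. Substituting into the earlier bindings gives M := tup(tup(tup(empty,app(m,empty),tup(app(0,0),app(0,0),unit)),k,tup(empty,app(m,empty),tup(app(0,0),app(0,0),unit))),tup(m,unit,app(unit,tup(empty,app(m,empty),tup(app(0,0),app(0,0),unit)))),tup(empty,unit,k)), A := app(unit,tup(empty,app(m,empty),tup(app(0,0),app(0,0),unit))), X2 := tup(empty,app(m,empty),tup(app(0,0),app(0,0),unit)).
Bind L := tup(empty,m,k).
No equations remain and no clash or occurs-check failure arose, so a unifier exists.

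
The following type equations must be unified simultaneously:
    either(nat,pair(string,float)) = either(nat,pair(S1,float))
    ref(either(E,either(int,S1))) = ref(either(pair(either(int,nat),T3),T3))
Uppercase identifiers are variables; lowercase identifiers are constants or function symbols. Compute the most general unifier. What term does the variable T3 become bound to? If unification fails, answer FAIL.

either(int,string)

Decompose either/2: nat = nat,  pair(string,float) = pair(S1,float).
Delete trivial equation nat = nat.
Decompose pair/2: string = S1,  float = float.
Bind S1 := string; substituting into the one remaining equation that mentions S1 gives: ref(either(E,either(int,string))) = ref(either(pair(either(int,nat),T3),T3)).
Delete trivial equation float = float.
Decompose ref/1: either(E,either(int,string)) = either(pair(either(int,nat),T3),T3).
Decompose either/2: E = pair(either(int,nat),T3),  either(int,string) = T3.
Bind E := pair(either(int,nat),T3); no other remaining equation mentions E.
Bind T3 := either(int,string). Substituting into the earlier binding gives E := pair(either(int,nat),either(int,string)).
MGU = { S1 := string, E := pair(either(int,nat),either(int,string)), T3 := either(int,string) }, so T3 := either(int,string).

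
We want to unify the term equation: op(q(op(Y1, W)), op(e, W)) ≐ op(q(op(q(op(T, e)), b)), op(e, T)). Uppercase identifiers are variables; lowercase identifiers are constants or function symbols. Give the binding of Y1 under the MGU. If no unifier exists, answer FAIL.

q(op(b, e))

Decompose op/2: q(op(Y1, W)) ≐ q(op(q(op(T, e)), b)),  op(e, W) ≐ op(e, T).
Decompose q/1: op(Y1, W) ≐ op(q(op(T, e)), b).
Decompose op/2: Y1 ≐ q(op(T, e)),  W ≐ b.
Bind Y1 := q(op(T, e)); no other remaining equation mentions Y1.
Bind W := b; substituting into the remaining equation gives: op(e, b) ≐ op(e, T).
Decompose op/2: e ≐ e,  b ≐ T.
Delete trivial equation e ≐ e.
Bind T := b. Substituting into the earlier binding gives Y1 := q(op(b, e)).
MGU = { Y1 -> q(op(b, e)), W -> b, T -> b }, so Y1 -> q(op(b, e)).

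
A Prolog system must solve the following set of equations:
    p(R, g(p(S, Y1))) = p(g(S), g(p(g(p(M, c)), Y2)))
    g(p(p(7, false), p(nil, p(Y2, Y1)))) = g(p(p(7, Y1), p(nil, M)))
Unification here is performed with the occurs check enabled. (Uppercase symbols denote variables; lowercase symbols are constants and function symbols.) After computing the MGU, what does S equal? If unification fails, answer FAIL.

g(p(p(false, false), c))

Decompose p/2: R = g(S),  g(p(S, Y1)) = g(p(g(p(M, c)), Y2)).
Bind R := g(S); no other remaining equation mentions R.
Decompose g/1: p(S, Y1) = p(g(p(M, c)), Y2).
Decompose p/2: S = g(p(M, c)),  Y1 = Y2.
Bind S := g(p(M, c)); no other remaining equation mentions S. Substituting into the earlier binding gives R := g(g(p(M, c))).
Bind Y1 := Y2; substituting into the remaining equation gives: g(p(p(7, false), p(nil, p(Y2, Y2)))) = g(p(p(7, Y2), p(nil, M))).
Decompose g/1: p(p(7, false), p(nil, p(Y2, Y2))) = p(p(7, Y2), p(nil, M)).
Decompose p/2: p(7, false) = p(7, Y2),  p(nil, p(Y2, Y2)) = p(nil, M).
Decompose p/2: 7 = 7,  false = Y2.
Delete trivial equation 7 = 7.
Bind Y2 := false; substituting into the remaining equation gives: p(nil, p(false, false)) = p(nil, M). Substituting into the earlier binding gives Y1 := false.
Decompose p/2: nil = nil,  p(false, false) = M.
Delete trivial equation nil = nil.
Bind M := p(false, false). Substituting into the earlier bindings gives R := g(g(p(p(false, false), c))), S := g(p(p(false, false), c)).
MGU = { R = g(g(p(p(false, false), c))), S = g(p(p(false, false), c)), Y1 = false, Y2 = false, M = p(false, false) }, so S = g(p(p(false, false), c)).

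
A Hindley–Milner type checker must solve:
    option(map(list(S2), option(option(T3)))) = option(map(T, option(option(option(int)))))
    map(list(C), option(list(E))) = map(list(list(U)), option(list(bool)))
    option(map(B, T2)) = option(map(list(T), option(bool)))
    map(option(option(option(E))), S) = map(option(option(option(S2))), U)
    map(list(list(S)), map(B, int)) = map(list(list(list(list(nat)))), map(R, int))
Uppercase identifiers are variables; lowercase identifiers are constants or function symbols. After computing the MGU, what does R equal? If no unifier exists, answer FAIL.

list(list(bool))

Decompose option/1: map(list(S2), option(option(T3))) = map(T, option(option(option(int)))).
Decompose map/2: list(S2) = T,  option(option(T3)) = option(option(option(int))).
Bind T := list(S2); substituting into the one remaining equation that mentions T gives: option(map(B, T2)) = option(map(list(list(S2)), option(bool))).
Decompose option/1: option(T3) = option(option(int)).
Decompose option/1: T3 = option(int).
Bind T3 := option(int); no other remaining equation mentions T3.
Decompose map/2: list(C) = list(list(U)),  option(list(E)) = option(list(bool)).
Decompose list/1: C = list(U).
Bind C := list(U); no other remaining equation mentions C.
Decompose option/1: list(E) = list(bool).
Decompose list/1: E = bool.
Bind E := bool; substituting into the one remaining equation that mentions E gives: map(option(option(option(bool))), S) = map(option(option(option(S2))), U).
Decompose option/1: map(B, T2) = map(list(list(S2)), option(bool)).
Decompose map/2: B = list(list(S2)),  T2 = option(bool).
Bind B := list(list(S2)); substituting into the one remaining equation that mentions B gives: map(list(list(S)), map(list(list(S2)), int)) = map(list(list(list(list(nat)))), map(R, int)).
Bind T2 := option(bool); no other remaining equation mentions T2.
Decompose map/2: option(option(option(bool))) = option(option(option(S2))),  S = U.
Decompose option/1: option(option(bool)) = option(option(S2)).
Decompose option/1: option(bool) = option(S2).
Decompose option/1: bool = S2.
Bind S2 := bool; substituting into the one remaining equation that mentions S2 gives: map(list(list(S)), map(list(list(bool)), int)) = map(list(list(list(list(nat)))), map(R, int)). Substituting into the earlier bindings gives T := list(bool), B := list(list(bool)).
Bind S := U; substituting into the remaining equation gives: map(list(list(U)), map(list(list(bool)), int)) = map(list(list(list(list(nat)))), map(R, int)).
Decompose map/2: list(list(U)) = list(list(list(list(nat)))),  map(list(list(bool)), int) = map(R, int).
Decompose list/1: list(U) = list(list(list(nat))).
Decompose list/1: U = list(list(nat)).
Bind U := list(list(nat)); no other remaining equation mentions U. Substituting into the earlier bindings gives C := list(list(list(nat))), S := list(list(nat)).
Decompose map/2: list(list(bool)) = R,  int = int.
Bind R := list(list(bool)); no other remaining equation mentions R.
Delete trivial equation int = int.
MGU = { T := list(bool), T3 := option(int), C := list(list(list(nat))), E := bool, B := list(list(bool)), T2 := option(bool), S2 := bool, S := list(list(nat)), U := list(list(nat)), R := list(list(bool)) }, so R := list(list(bool)).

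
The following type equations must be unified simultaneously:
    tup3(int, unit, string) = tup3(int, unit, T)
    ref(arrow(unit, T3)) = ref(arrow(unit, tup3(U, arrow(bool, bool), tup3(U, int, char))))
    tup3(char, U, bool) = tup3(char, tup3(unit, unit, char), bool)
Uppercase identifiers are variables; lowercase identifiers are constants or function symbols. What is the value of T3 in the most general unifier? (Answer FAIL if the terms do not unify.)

Decompose tup3/3: int = int,  unit = unit,  string = T.
Delete trivial equation int = int.
Delete trivial equation unit = unit.
Bind T := string; no other remaining equation mentions T.
Decompose ref/1: arrow(unit, T3) = arrow(unit, tup3(U, arrow(bool, bool), tup3(U, int, char))).
Decompose arrow/2: unit = unit,  T3 = tup3(U, arrow(bool, bool), tup3(U, int, char)).
Delete trivial equation unit = unit.
Bind T3 := tup3(U, arrow(bool, bool), tup3(U, int, char)); no other remaining equation mentions T3.
Decompose tup3/3: char = char,  U = tup3(unit, unit, char),  bool = bool.
Delete trivial equation char = char.
Bind U := tup3(unit, unit, char); no other remaining equation mentions U. Substituting into the earlier binding gives T3 := tup3(tup3(unit, unit, char), arrow(bool, bool), tup3(tup3(unit, unit, char), int, char)).
Delete trivial equation bool = bool.
MGU = { T := string, T3 := tup3(tup3(unit, unit, char), arrow(bool, bool), tup3(tup3(unit, unit, char), int, char)), U := tup3(unit, unit, char) }, so T3 := tup3(tup3(unit, unit, char), arrow(bool, bool), tup3(tup3(unit, unit, char), int, char)).

tup3(tup3(unit, unit, char), arrow(bool, bool), tup3(tup3(unit, unit, char), int, char))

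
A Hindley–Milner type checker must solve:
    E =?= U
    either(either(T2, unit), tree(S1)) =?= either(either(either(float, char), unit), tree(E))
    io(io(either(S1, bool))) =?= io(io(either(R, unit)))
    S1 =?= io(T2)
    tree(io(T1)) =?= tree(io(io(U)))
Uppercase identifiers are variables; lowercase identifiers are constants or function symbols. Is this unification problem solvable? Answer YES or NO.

NO

Bind E := U; substituting into the one remaining equation that mentions E gives: either(either(T2, unit), tree(S1)) =?= either(either(either(float, char), unit), tree(U)).
Decompose either/2: either(T2, unit) =?= either(either(float, char), unit),  tree(S1) =?= tree(U).
Decompose either/2: T2 =?= either(float, char),  unit =?= unit.
Bind T2 := either(float, char); substituting into the one remaining equation that mentions T2 gives: S1 =?= io(either(float, char)).
Delete trivial equation unit =?= unit.
Decompose tree/1: S1 =?= U.
Bind S1 := U; substituting into the 2 remaining equations that mention S1 gives: io(io(either(U, bool))) =?= io(io(either(R, unit))),  U =?= io(either(float, char)).
Decompose io/1: io(either(U, bool)) =?= io(either(R, unit)).
Decompose io/1: either(U, bool) =?= either(R, unit).
Decompose either/2: U =?= R,  bool =?= unit.
Bind U := R; substituting into the 2 remaining equations that mention U gives: R =?= io(either(float, char)),  tree(io(T1)) =?= tree(io(io(R))). Substituting into the earlier bindings gives E := R, S1 := R.
Clash: constants bool and unit differ; no unifier exists.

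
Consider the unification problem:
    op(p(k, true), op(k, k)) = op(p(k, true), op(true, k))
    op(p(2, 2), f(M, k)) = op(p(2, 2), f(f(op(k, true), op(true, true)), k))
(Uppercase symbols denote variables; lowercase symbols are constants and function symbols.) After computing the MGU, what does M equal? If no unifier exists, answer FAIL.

Decompose op/2: p(k, true) = p(k, true),  op(k, k) = op(true, k).
Delete trivial equation p(k, true) = p(k, true).
Decompose op/2: k = true,  k = k.
Clash: constants k and true differ; no unifier exists.

FAIL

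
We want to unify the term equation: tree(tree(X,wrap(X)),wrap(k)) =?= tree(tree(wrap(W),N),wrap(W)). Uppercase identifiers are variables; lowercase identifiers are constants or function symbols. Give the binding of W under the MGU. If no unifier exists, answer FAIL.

k

Decompose tree/2: tree(X,wrap(X)) =?= tree(wrap(W),N),  wrap(k) =?= wrap(W).
Decompose tree/2: X =?= wrap(W),  wrap(X) =?= N.
Bind X := wrap(W); substituting into the one remaining equation that mentions X gives: wrap(wrap(W)) =?= N.
Bind N := wrap(wrap(W)); no other remaining equation mentions N.
Decompose wrap/1: k =?= W.
Bind W := k. Substituting into the earlier bindings gives X := wrap(k), N := wrap(wrap(k)).
MGU = { X -> wrap(k), N -> wrap(wrap(k)), W -> k }, so W -> k.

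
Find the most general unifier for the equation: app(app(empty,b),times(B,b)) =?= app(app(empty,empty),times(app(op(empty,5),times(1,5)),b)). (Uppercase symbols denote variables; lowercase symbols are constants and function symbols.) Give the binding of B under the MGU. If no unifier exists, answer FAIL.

Decompose app/2: app(empty,b) =?= app(empty,empty),  times(B,b) =?= times(app(op(empty,5),times(1,5)),b).
Decompose app/2: empty =?= empty,  b =?= empty.
Delete trivial equation empty =?= empty.
Clash: constants b and empty differ; no unifier exists.

FAIL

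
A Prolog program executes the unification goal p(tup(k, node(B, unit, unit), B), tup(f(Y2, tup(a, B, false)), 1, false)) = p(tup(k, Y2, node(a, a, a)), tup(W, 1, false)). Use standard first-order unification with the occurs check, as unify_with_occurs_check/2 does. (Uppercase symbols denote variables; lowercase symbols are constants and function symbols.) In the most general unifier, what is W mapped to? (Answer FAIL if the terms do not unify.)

Decompose p/2: tup(k, node(B, unit, unit), B) = tup(k, Y2, node(a, a, a)),  tup(f(Y2, tup(a, B, false)), 1, false) = tup(W, 1, false).
Decompose tup/3: k = k,  node(B, unit, unit) = Y2,  B = node(a, a, a).
Delete trivial equation k = k.
Bind Y2 := node(B, unit, unit); substituting into the one remaining equation that mentions Y2 gives: tup(f(node(B, unit, unit), tup(a, B, false)), 1, false) = tup(W, 1, false).
Bind B := node(a, a, a); substituting into the remaining equation gives: tup(f(node(node(a, a, a), unit, unit), tup(a, node(a, a, a), false)), 1, false) = tup(W, 1, false). Substituting into the earlier binding gives Y2 := node(node(a, a, a), unit, unit).
Decompose tup/3: f(node(node(a, a, a), unit, unit), tup(a, node(a, a, a), false)) = W,  1 = 1,  false = false.
Bind W := f(node(node(a, a, a), unit, unit), tup(a, node(a, a, a), false)); no other remaining equation mentions W.
Delete trivial equation 1 = 1.
Delete trivial equation false = false.
MGU = { Y2 -> node(node(a, a, a), unit, unit), B -> node(a, a, a), W -> f(node(node(a, a, a), unit, unit), tup(a, node(a, a, a), false)) }, so W -> f(node(node(a, a, a), unit, unit), tup(a, node(a, a, a), false)).

f(node(node(a, a, a), unit, unit), tup(a, node(a, a, a), false))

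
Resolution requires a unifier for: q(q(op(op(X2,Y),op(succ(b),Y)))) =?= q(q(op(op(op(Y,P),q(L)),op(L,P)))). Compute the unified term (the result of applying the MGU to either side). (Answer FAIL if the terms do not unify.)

Decompose q/1: q(op(op(X2,Y),op(succ(b),Y))) =?= q(op(op(op(Y,P),q(L)),op(L,P))).
Decompose q/1: op(op(X2,Y),op(succ(b),Y)) =?= op(op(op(Y,P),q(L)),op(L,P)).
Decompose op/2: op(X2,Y) =?= op(op(Y,P),q(L)),  op(succ(b),Y) =?= op(L,P).
Decompose op/2: X2 =?= op(Y,P),  Y =?= q(L).
Bind X2 := op(Y,P); no other remaining equation mentions X2.
Bind Y := q(L); substituting into the remaining equation gives: op(succ(b),q(L)) =?= op(L,P). Substituting into the earlier binding gives X2 := op(q(L),P).
Decompose op/2: succ(b) =?= L,  q(L) =?= P.
Bind L := succ(b); substituting into the remaining equation gives: q(succ(b)) =?= P. Substituting into the earlier bindings gives X2 := op(q(succ(b)),P), Y := q(succ(b)).
Bind P := q(succ(b)). Substituting into the earlier binding gives X2 := op(q(succ(b)),q(succ(b))).
Applying the MGU to either side gives q(q(op(op(op(q(succ(b)),q(succ(b))),q(succ(b))),op(succ(b),q(succ(b)))))).

q(q(op(op(op(q(succ(b)),q(succ(b))),q(succ(b))),op(succ(b),q(succ(b))))))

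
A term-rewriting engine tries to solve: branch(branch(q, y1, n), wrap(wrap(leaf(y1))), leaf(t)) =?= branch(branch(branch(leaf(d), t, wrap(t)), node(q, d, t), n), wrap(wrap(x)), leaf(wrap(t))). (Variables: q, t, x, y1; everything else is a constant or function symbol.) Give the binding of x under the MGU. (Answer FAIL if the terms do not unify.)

Decompose branch/3: branch(q, y1, n) =?= branch(branch(leaf(d), t, wrap(t)), node(q, d, t), n),  wrap(wrap(leaf(y1))) =?= wrap(wrap(x)),  leaf(t) =?= leaf(wrap(t)).
Decompose branch/3: q =?= branch(leaf(d), t, wrap(t)),  y1 =?= node(q, d, t),  n =?= n.
Bind q := branch(leaf(d), t, wrap(t)); substituting into the one remaining equation that mentions q gives: y1 =?= node(branch(leaf(d), t, wrap(t)), d, t).
Bind y1 := node(branch(leaf(d), t, wrap(t)), d, t); substituting into the one remaining equation that mentions y1 gives: wrap(wrap(leaf(node(branch(leaf(d), t, wrap(t)), d, t)))) =?= wrap(wrap(x)).
Delete trivial equation n =?= n.
Decompose wrap/1: wrap(leaf(node(branch(leaf(d), t, wrap(t)), d, t))) =?= wrap(x).
Decompose wrap/1: leaf(node(branch(leaf(d), t, wrap(t)), d, t)) =?= x.
Bind x := leaf(node(branch(leaf(d), t, wrap(t)), d, t)); no other remaining equation mentions x.
Decompose leaf/1: t =?= wrap(t).
Occurs check fails: t occurs in wrap(t); the equation t =?= wrap(t) has no finite solution.

FAIL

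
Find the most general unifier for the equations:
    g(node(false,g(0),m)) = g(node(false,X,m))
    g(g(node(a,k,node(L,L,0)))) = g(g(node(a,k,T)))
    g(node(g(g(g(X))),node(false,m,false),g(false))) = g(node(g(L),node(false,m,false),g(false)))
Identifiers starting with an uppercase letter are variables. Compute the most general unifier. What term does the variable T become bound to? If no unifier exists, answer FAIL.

Decompose g/1: node(false,g(0),m) = node(false,X,m).
Decompose node/3: false = false,  g(0) = X,  m = m.
Delete trivial equation false = false.
Bind X := g(0); substituting into the one remaining equation that mentions X gives: g(node(g(g(g(g(0)))),node(false,m,false),g(false))) = g(node(g(L),node(false,m,false),g(false))).
Delete trivial equation m = m.
Decompose g/1: g(node(a,k,node(L,L,0))) = g(node(a,k,T)).
Decompose g/1: node(a,k,node(L,L,0)) = node(a,k,T).
Decompose node/3: a = a,  k = k,  node(L,L,0) = T.
Delete trivial equation a = a.
Delete trivial equation k = k.
Bind T := node(L,L,0); no other remaining equation mentions T.
Decompose g/1: node(g(g(g(g(0)))),node(false,m,false),g(false)) = node(g(L),node(false,m,false),g(false)).
Decompose node/3: g(g(g(g(0)))) = g(L),  node(false,m,false) = node(false,m,false),  g(false) = g(false).
Decompose g/1: g(g(g(0))) = L.
Bind L := g(g(g(0))); no other remaining equation mentions L. Substituting into the earlier binding gives T := node(g(g(g(0))),g(g(g(0))),0).
Delete trivial equation node(false,m,false) = node(false,m,false).
Delete trivial equation g(false) = g(false).
MGU = { X ↦ g(0), T ↦ node(g(g(g(0))),g(g(g(0))),0), L ↦ g(g(g(0))) }, so T ↦ node(g(g(g(0))),g(g(g(0))),0).

node(g(g(g(0))),g(g(g(0))),0)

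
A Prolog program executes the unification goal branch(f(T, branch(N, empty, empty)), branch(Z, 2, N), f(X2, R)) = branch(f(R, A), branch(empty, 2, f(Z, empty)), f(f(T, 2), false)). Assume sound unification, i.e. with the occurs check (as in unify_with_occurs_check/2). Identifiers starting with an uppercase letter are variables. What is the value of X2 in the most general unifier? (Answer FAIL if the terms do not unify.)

Decompose branch/3: f(T, branch(N, empty, empty)) = f(R, A),  branch(Z, 2, N) = branch(empty, 2, f(Z, empty)),  f(X2, R) = f(f(T, 2), false).
Decompose f/2: T = R,  branch(N, empty, empty) = A.
Bind T := R; substituting into the one remaining equation that mentions T gives: f(X2, R) = f(f(R, 2), false).
Bind A := branch(N, empty, empty); no other remaining equation mentions A.
Decompose branch/3: Z = empty,  2 = 2,  N = f(Z, empty).
Bind Z := empty; substituting into the one remaining equation that mentions Z gives: N = f(empty, empty).
Delete trivial equation 2 = 2.
Bind N := f(empty, empty); no other remaining equation mentions N. Substituting into the earlier binding gives A := branch(f(empty, empty), empty, empty).
Decompose f/2: X2 = f(R, 2),  R = false.
Bind X2 := f(R, 2); no other remaining equation mentions X2.
Bind R := false. Substituting into the earlier bindings gives T := false, X2 := f(false, 2).
MGU = { T = false, A = branch(f(empty, empty), empty, empty), Z = empty, N = f(empty, empty), X2 = f(false, 2), R = false }, so X2 = f(false, 2).

f(false, 2)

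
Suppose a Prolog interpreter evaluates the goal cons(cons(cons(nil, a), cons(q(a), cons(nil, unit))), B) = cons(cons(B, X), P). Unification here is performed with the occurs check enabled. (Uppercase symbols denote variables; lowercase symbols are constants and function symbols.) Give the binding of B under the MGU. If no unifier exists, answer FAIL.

cons(nil, a)

Decompose cons/2: cons(cons(nil, a), cons(q(a), cons(nil, unit))) = cons(B, X),  B = P.
Decompose cons/2: cons(nil, a) = B,  cons(q(a), cons(nil, unit)) = X.
Bind B := cons(nil, a); substituting into the one remaining equation that mentions B gives: cons(nil, a) = P.
Bind X := cons(q(a), cons(nil, unit)); no other remaining equation mentions X.
Bind P := cons(nil, a).
MGU = { B = cons(nil, a), X = cons(q(a), cons(nil, unit)), P = cons(nil, a) }, so B = cons(nil, a).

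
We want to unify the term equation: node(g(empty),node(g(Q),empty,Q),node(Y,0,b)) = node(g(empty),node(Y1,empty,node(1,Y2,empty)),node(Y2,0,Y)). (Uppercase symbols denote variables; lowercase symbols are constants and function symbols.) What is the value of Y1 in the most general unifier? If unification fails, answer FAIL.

g(node(1,b,empty))

Decompose node/3: g(empty) = g(empty),  node(g(Q),empty,Q) = node(Y1,empty,node(1,Y2,empty)),  node(Y,0,b) = node(Y2,0,Y).
Delete trivial equation g(empty) = g(empty).
Decompose node/3: g(Q) = Y1,  empty = empty,  Q = node(1,Y2,empty).
Bind Y1 := g(Q); no other remaining equation mentions Y1.
Delete trivial equation empty = empty.
Bind Q := node(1,Y2,empty); no other remaining equation mentions Q. Substituting into the earlier binding gives Y1 := g(node(1,Y2,empty)).
Decompose node/3: Y = Y2,  0 = 0,  b = Y.
Bind Y := Y2; substituting into the one remaining equation that mentions Y gives: b = Y2.
Delete trivial equation 0 = 0.
Bind Y2 := b. Substituting into the earlier bindings gives Y1 := g(node(1,b,empty)), Q := node(1,b,empty), Y := b.
MGU = { Y1 -> g(node(1,b,empty)), Q -> node(1,b,empty), Y -> b, Y2 -> b }, so Y1 -> g(node(1,b,empty)).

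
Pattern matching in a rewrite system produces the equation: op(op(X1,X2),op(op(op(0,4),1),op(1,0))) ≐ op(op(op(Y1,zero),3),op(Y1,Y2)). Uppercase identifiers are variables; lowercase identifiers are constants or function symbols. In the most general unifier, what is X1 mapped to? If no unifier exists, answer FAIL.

op(op(op(0,4),1),zero)

Decompose op/2: op(X1,X2) ≐ op(op(Y1,zero),3),  op(op(op(0,4),1),op(1,0)) ≐ op(Y1,Y2).
Decompose op/2: X1 ≐ op(Y1,zero),  X2 ≐ 3.
Bind X1 := op(Y1,zero); no other remaining equation mentions X1.
Bind X2 := 3; no other remaining equation mentions X2.
Decompose op/2: op(op(0,4),1) ≐ Y1,  op(1,0) ≐ Y2.
Bind Y1 := op(op(0,4),1); no other remaining equation mentions Y1. Substituting into the earlier binding gives X1 := op(op(op(0,4),1),zero).
Bind Y2 := op(1,0).
MGU = { X1 := op(op(op(0,4),1),zero), X2 := 3, Y1 := op(op(0,4),1), Y2 := op(1,0) }, so X1 := op(op(op(0,4),1),zero).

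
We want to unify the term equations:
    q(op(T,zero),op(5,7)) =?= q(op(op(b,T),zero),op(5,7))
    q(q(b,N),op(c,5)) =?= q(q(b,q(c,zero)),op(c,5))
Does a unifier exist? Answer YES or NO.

NO

Decompose q/2: op(T,zero) =?= op(op(b,T),zero),  op(5,7) =?= op(5,7).
Decompose op/2: T =?= op(b,T),  zero =?= zero.
Occurs check fails: T occurs in op(b,T); the equation T =?= op(b,T) has no finite solution.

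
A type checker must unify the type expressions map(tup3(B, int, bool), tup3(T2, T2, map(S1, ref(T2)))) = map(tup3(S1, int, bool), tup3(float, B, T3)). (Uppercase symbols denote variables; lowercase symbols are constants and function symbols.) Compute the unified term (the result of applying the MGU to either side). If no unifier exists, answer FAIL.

map(tup3(float, int, bool), tup3(float, float, map(float, ref(float))))

Decompose map/2: tup3(B, int, bool) = tup3(S1, int, bool),  tup3(T2, T2, map(S1, ref(T2))) = tup3(float, B, T3).
Decompose tup3/3: B = S1,  int = int,  bool = bool.
Bind B := S1; substituting into the one remaining equation that mentions B gives: tup3(T2, T2, map(S1, ref(T2))) = tup3(float, S1, T3).
Delete trivial equation int = int.
Delete trivial equation bool = bool.
Decompose tup3/3: T2 = float,  T2 = S1,  map(S1, ref(T2)) = T3.
Bind T2 := float; substituting into the remaining equations gives: float = S1,  map(S1, ref(float)) = T3.
Bind S1 := float; substituting into the remaining equation gives: map(float, ref(float)) = T3. Substituting into the earlier binding gives B := float.
Bind T3 := map(float, ref(float)).
Applying the MGU to either side gives map(tup3(float, int, bool), tup3(float, float, map(float, ref(float)))).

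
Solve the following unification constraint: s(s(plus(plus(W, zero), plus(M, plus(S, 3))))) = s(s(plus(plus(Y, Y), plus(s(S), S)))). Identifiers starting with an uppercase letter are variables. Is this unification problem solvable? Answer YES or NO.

Decompose s/1: s(plus(plus(W, zero), plus(M, plus(S, 3)))) = s(plus(plus(Y, Y), plus(s(S), S))).
Decompose s/1: plus(plus(W, zero), plus(M, plus(S, 3))) = plus(plus(Y, Y), plus(s(S), S)).
Decompose plus/2: plus(W, zero) = plus(Y, Y),  plus(M, plus(S, 3)) = plus(s(S), S).
Decompose plus/2: W = Y,  zero = Y.
Bind W := Y; no other remaining equation mentions W.
Bind Y := zero; no other remaining equation mentions Y. Substituting into the earlier binding gives W := zero.
Decompose plus/2: M = s(S),  plus(S, 3) = S.
Bind M := s(S); no other remaining equation mentions M.
Occurs check fails: S occurs in plus(S, 3); the equation S = plus(S, 3) has no finite solution.

NO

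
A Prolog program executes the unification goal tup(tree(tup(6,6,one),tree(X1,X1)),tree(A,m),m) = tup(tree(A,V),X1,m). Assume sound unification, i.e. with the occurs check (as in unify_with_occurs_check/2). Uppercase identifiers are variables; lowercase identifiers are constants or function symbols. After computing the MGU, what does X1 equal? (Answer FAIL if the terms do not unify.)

tree(tup(6,6,one),m)

Decompose tup/3: tree(tup(6,6,one),tree(X1,X1)) = tree(A,V),  tree(A,m) = X1,  m = m.
Decompose tree/2: tup(6,6,one) = A,  tree(X1,X1) = V.
Bind A := tup(6,6,one); substituting into the one remaining equation that mentions A gives: tree(tup(6,6,one),m) = X1.
Bind V := tree(X1,X1); no other remaining equation mentions V.
Bind X1 := tree(tup(6,6,one),m); no other remaining equation mentions X1. Substituting into the earlier binding gives V := tree(tree(tup(6,6,one),m),tree(tup(6,6,one),m)).
Delete trivial equation m = m.
MGU = { A = tup(6,6,one), V = tree(tree(tup(6,6,one),m),tree(tup(6,6,one),m)), X1 = tree(tup(6,6,one),m) }, so X1 = tree(tup(6,6,one),m).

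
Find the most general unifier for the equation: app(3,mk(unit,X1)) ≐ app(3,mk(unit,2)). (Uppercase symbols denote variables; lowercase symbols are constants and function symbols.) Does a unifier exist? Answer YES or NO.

YES

Decompose app/2: 3 ≐ 3,  mk(unit,X1) ≐ mk(unit,2).
Delete trivial equation 3 ≐ 3.
Decompose mk/2: unit ≐ unit,  X1 ≐ 2.
Delete trivial equation unit ≐ unit.
Bind X1 := 2.
No equations remain and no clash or occurs-check failure arose, so a unifier exists.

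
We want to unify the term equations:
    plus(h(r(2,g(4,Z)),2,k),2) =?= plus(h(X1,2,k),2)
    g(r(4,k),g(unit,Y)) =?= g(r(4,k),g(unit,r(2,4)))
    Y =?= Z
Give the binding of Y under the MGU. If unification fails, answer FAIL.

Decompose plus/2: h(r(2,g(4,Z)),2,k) =?= h(X1,2,k),  2 =?= 2.
Decompose h/3: r(2,g(4,Z)) =?= X1,  2 =?= 2,  k =?= k.
Bind X1 := r(2,g(4,Z)); no other remaining equation mentions X1.
Delete trivial equation 2 =?= 2.
Delete trivial equation k =?= k.
Delete trivial equation 2 =?= 2.
Decompose g/2: r(4,k) =?= r(4,k),  g(unit,Y) =?= g(unit,r(2,4)).
Delete trivial equation r(4,k) =?= r(4,k).
Decompose g/2: unit =?= unit,  Y =?= r(2,4).
Delete trivial equation unit =?= unit.
Bind Y := r(2,4); substituting into the remaining equation gives: r(2,4) =?= Z.
Bind Z := r(2,4). Substituting into the earlier binding gives X1 := r(2,g(4,r(2,4))).
MGU = { X1 := r(2,g(4,r(2,4))), Y := r(2,4), Z := r(2,4) }, so Y := r(2,4).

r(2,4)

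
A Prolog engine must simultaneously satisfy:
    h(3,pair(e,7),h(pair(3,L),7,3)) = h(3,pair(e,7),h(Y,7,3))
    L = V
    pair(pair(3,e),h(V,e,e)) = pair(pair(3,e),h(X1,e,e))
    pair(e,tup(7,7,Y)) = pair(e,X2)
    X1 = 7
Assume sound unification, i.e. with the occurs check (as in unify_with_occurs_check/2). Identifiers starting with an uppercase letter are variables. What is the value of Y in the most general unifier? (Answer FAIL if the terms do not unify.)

pair(3,7)

Decompose h/3: 3 = 3,  pair(e,7) = pair(e,7),  h(pair(3,L),7,3) = h(Y,7,3).
Delete trivial equation 3 = 3.
Delete trivial equation pair(e,7) = pair(e,7).
Decompose h/3: pair(3,L) = Y,  7 = 7,  3 = 3.
Bind Y := pair(3,L); substituting into the one remaining equation that mentions Y gives: pair(e,tup(7,7,pair(3,L))) = pair(e,X2).
Delete trivial equation 7 = 7.
Delete trivial equation 3 = 3.
Bind L := V; substituting into the one remaining equation that mentions L gives: pair(e,tup(7,7,pair(3,V))) = pair(e,X2). Substituting into the earlier binding gives Y := pair(3,V).
Decompose pair/2: pair(3,e) = pair(3,e),  h(V,e,e) = h(X1,e,e).
Delete trivial equation pair(3,e) = pair(3,e).
Decompose h/3: V = X1,  e = e,  e = e.
Bind V := X1; substituting into the one remaining equation that mentions V gives: pair(e,tup(7,7,pair(3,X1))) = pair(e,X2). Substituting into the earlier bindings gives Y := pair(3,X1), L := X1.
Delete trivial equation e = e.
Delete trivial equation e = e.
Decompose pair/2: e = e,  tup(7,7,pair(3,X1)) = X2.
Delete trivial equation e = e.
Bind X2 := tup(7,7,pair(3,X1)); no other remaining equation mentions X2.
Bind X1 := 7. Substituting into the earlier bindings gives Y := pair(3,7), L := 7, V := 7, X2 := tup(7,7,pair(3,7)).
MGU = { Y = pair(3,7), L = 7, V = 7, X2 = tup(7,7,pair(3,7)), X1 = 7 }, so Y = pair(3,7).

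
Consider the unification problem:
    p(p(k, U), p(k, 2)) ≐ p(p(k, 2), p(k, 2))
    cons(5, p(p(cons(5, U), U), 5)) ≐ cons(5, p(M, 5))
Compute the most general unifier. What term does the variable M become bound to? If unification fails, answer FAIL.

Decompose p/2: p(k, U) ≐ p(k, 2),  p(k, 2) ≐ p(k, 2).
Decompose p/2: k ≐ k,  U ≐ 2.
Delete trivial equation k ≐ k.
Bind U := 2; substituting into the one remaining equation that mentions U gives: cons(5, p(p(cons(5, 2), 2), 5)) ≐ cons(5, p(M, 5)).
Delete trivial equation p(k, 2) ≐ p(k, 2).
Decompose cons/2: 5 ≐ 5,  p(p(cons(5, 2), 2), 5) ≐ p(M, 5).
Delete trivial equation 5 ≐ 5.
Decompose p/2: p(cons(5, 2), 2) ≐ M,  5 ≐ 5.
Bind M := p(cons(5, 2), 2); no other remaining equation mentions M.
Delete trivial equation 5 ≐ 5.
MGU = { U ↦ 2, M ↦ p(cons(5, 2), 2) }, so M ↦ p(cons(5, 2), 2).

p(cons(5, 2), 2)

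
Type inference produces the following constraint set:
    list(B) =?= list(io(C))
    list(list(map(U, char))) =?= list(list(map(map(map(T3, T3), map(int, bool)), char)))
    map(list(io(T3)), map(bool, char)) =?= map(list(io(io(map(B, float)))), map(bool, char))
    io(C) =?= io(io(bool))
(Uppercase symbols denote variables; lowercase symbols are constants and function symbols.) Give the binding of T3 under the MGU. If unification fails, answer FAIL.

Decompose list/1: B =?= io(C).
Bind B := io(C); substituting into the one remaining equation that mentions B gives: map(list(io(T3)), map(bool, char)) =?= map(list(io(io(map(io(C), float)))), map(bool, char)).
Decompose list/1: list(map(U, char)) =?= list(map(map(map(T3, T3), map(int, bool)), char)).
Decompose list/1: map(U, char) =?= map(map(map(T3, T3), map(int, bool)), char).
Decompose map/2: U =?= map(map(T3, T3), map(int, bool)),  char =?= char.
Bind U := map(map(T3, T3), map(int, bool)); no other remaining equation mentions U.
Delete trivial equation char =?= char.
Decompose map/2: list(io(T3)) =?= list(io(io(map(io(C), float)))),  map(bool, char) =?= map(bool, char).
Decompose list/1: io(T3) =?= io(io(map(io(C), float))).
Decompose io/1: T3 =?= io(map(io(C), float)).
Bind T3 := io(map(io(C), float)); no other remaining equation mentions T3. Substituting into the earlier binding gives U := map(map(io(map(io(C), float)), io(map(io(C), float))), map(int, bool)).
Delete trivial equation map(bool, char) =?= map(bool, char).
Decompose io/1: C =?= io(bool).
Bind C := io(bool). Substituting into the earlier bindings gives B := io(io(bool)), U := map(map(io(map(io(io(bool)), float)), io(map(io(io(bool)), float))), map(int, bool)), T3 := io(map(io(io(bool)), float)).
MGU = { B -> io(io(bool)), U -> map(map(io(map(io(io(bool)), float)), io(map(io(io(bool)), float))), map(int, bool)), T3 -> io(map(io(io(bool)), float)), C -> io(bool) }, so T3 -> io(map(io(io(bool)), float)).

io(map(io(io(bool)), float))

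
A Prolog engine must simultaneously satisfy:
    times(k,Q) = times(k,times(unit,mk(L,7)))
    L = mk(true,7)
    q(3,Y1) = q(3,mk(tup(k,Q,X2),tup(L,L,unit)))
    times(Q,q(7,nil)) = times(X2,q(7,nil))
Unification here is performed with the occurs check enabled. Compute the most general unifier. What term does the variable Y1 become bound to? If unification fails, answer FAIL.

Decompose times/2: k = k,  Q = times(unit,mk(L,7)).
Delete trivial equation k = k.
Bind Q := times(unit,mk(L,7)); substituting into the 2 remaining equations that mention Q gives: q(3,Y1) = q(3,mk(tup(k,times(unit,mk(L,7)),X2),tup(L,L,unit))),  times(times(unit,mk(L,7)),q(7,nil)) = times(X2,q(7,nil)).
Bind L := mk(true,7); substituting into the remaining equations gives: q(3,Y1) = q(3,mk(tup(k,times(unit,mk(mk(true,7),7)),X2),tup(mk(true,7),mk(true,7),unit))),  times(times(unit,mk(mk(true,7),7)),q(7,nil)) = times(X2,q(7,nil)). Substituting into the earlier binding gives Q := times(unit,mk(mk(true,7),7)).
Decompose q/2: 3 = 3,  Y1 = mk(tup(k,times(unit,mk(mk(true,7),7)),X2),tup(mk(true,7),mk(true,7),unit)).
Delete trivial equation 3 = 3.
Bind Y1 := mk(tup(k,times(unit,mk(mk(true,7),7)),X2),tup(mk(true,7),mk(true,7),unit)); no other remaining equation mentions Y1.
Decompose times/2: times(unit,mk(mk(true,7),7)) = X2,  q(7,nil) = q(7,nil).
Bind X2 := times(unit,mk(mk(true,7),7)); no other remaining equation mentions X2. Substituting into the earlier binding gives Y1 := mk(tup(k,times(unit,mk(mk(true,7),7)),times(unit,mk(mk(true,7),7))),tup(mk(true,7),mk(true,7),unit)).
Delete trivial equation q(7,nil) = q(7,nil).
MGU = { Q ↦ times(unit,mk(mk(true,7),7)), L ↦ mk(true,7), Y1 ↦ mk(tup(k,times(unit,mk(mk(true,7),7)),times(unit,mk(mk(true,7),7))),tup(mk(true,7),mk(true,7),unit)), X2 ↦ times(unit,mk(mk(true,7),7)) }, so Y1 ↦ mk(tup(k,times(unit,mk(mk(true,7),7)),times(unit,mk(mk(true,7),7))),tup(mk(true,7),mk(true,7),unit)).

mk(tup(k,times(unit,mk(mk(true,7),7)),times(unit,mk(mk(true,7),7))),tup(mk(true,7),mk(true,7),unit))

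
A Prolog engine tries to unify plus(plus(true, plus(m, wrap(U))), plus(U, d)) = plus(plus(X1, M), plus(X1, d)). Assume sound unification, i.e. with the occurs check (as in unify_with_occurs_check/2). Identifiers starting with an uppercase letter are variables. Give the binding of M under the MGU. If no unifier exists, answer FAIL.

plus(m, wrap(true))

Decompose plus/2: plus(true, plus(m, wrap(U))) = plus(X1, M),  plus(U, d) = plus(X1, d).
Decompose plus/2: true = X1,  plus(m, wrap(U)) = M.
Bind X1 := true; substituting into the one remaining equation that mentions X1 gives: plus(U, d) = plus(true, d).
Bind M := plus(m, wrap(U)); no other remaining equation mentions M.
Decompose plus/2: U = true,  d = d.
Bind U := true; no other remaining equation mentions U. Substituting into the earlier binding gives M := plus(m, wrap(true)).
Delete trivial equation d = d.
MGU = { X1 = true, M = plus(m, wrap(true)), U = true }, so M = plus(m, wrap(true)).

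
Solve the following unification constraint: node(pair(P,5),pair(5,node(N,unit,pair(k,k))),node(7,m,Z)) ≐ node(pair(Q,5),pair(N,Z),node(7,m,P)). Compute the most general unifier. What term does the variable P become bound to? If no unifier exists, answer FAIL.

node(5,unit,pair(k,k))

Decompose node/3: pair(P,5) ≐ pair(Q,5),  pair(5,node(N,unit,pair(k,k))) ≐ pair(N,Z),  node(7,m,Z) ≐ node(7,m,P).
Decompose pair/2: P ≐ Q,  5 ≐ 5.
Bind P := Q; substituting into the one remaining equation that mentions P gives: node(7,m,Z) ≐ node(7,m,Q).
Delete trivial equation 5 ≐ 5.
Decompose pair/2: 5 ≐ N,  node(N,unit,pair(k,k)) ≐ Z.
Bind N := 5; substituting into the one remaining equation that mentions N gives: node(5,unit,pair(k,k)) ≐ Z.
Bind Z := node(5,unit,pair(k,k)); substituting into the remaining equation gives: node(7,m,node(5,unit,pair(k,k))) ≐ node(7,m,Q).
Decompose node/3: 7 ≐ 7,  m ≐ m,  node(5,unit,pair(k,k)) ≐ Q.
Delete trivial equation 7 ≐ 7.
Delete trivial equation m ≐ m.
Bind Q := node(5,unit,pair(k,k)). Substituting into the earlier binding gives P := node(5,unit,pair(k,k)).
MGU = { P ↦ node(5,unit,pair(k,k)), N ↦ 5, Z ↦ node(5,unit,pair(k,k)), Q ↦ node(5,unit,pair(k,k)) }, so P ↦ node(5,unit,pair(k,k)).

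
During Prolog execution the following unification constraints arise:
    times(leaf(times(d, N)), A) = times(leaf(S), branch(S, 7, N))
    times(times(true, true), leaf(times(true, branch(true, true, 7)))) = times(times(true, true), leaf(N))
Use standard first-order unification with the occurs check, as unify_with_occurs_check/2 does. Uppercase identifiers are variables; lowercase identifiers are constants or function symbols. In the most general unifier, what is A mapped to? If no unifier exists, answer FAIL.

Decompose times/2: leaf(times(d, N)) = leaf(S),  A = branch(S, 7, N).
Decompose leaf/1: times(d, N) = S.
Bind S := times(d, N); substituting into the one remaining equation that mentions S gives: A = branch(times(d, N), 7, N).
Bind A := branch(times(d, N), 7, N); no other remaining equation mentions A.
Decompose times/2: times(true, true) = times(true, true),  leaf(times(true, branch(true, true, 7))) = leaf(N).
Delete trivial equation times(true, true) = times(true, true).
Decompose leaf/1: times(true, branch(true, true, 7)) = N.
Bind N := times(true, branch(true, true, 7)). Substituting into the earlier bindings gives S := times(d, times(true, branch(true, true, 7))), A := branch(times(d, times(true, branch(true, true, 7))), 7, times(true, branch(true, true, 7))).
MGU = { S -> times(d, times(true, branch(true, true, 7))), A -> branch(times(d, times(true, branch(true, true, 7))), 7, times(true, branch(true, true, 7))), N -> times(true, branch(true, true, 7)) }, so A -> branch(times(d, times(true, branch(true, true, 7))), 7, times(true, branch(true, true, 7))).

branch(times(d, times(true, branch(true, true, 7))), 7, times(true, branch(true, true, 7)))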